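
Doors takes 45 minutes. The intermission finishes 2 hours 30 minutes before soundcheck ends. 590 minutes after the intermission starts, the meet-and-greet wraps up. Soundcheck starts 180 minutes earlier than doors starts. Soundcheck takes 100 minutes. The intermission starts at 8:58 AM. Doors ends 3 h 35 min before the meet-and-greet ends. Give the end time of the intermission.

The meet-and-greet ends at 8:58 AM + 590 min = 6:48 PM.
Doors ends at 6:48 PM − 215 min = 3:13 PM.
Doors starts at 3:13 PM − 45 min = 2:28 PM.
Soundcheck starts at 2:28 PM − 180 min = 11:28 AM.
Soundcheck ends at 11:28 AM + 100 min = 1:08 PM.
The intermission ends at 1:08 PM − 150 min = 10:38 AM.

10:38 AM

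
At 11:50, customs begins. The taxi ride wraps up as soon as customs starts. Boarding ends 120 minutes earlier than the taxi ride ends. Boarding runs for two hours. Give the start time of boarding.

The taxi ride ends at 11:50.
Boarding ends at 11:50 − 120 min = 09:50.
Boarding starts at 09:50 − 120 min = 07:50.

07:50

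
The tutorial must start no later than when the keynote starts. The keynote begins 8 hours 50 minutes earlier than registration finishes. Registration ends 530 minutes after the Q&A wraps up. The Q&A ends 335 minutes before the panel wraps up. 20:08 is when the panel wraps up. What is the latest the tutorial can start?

The Q&A ends at 20:08 − 335 min = 14:33.
Registration ends at 14:33 + 530 min = 23:23.
The keynote starts at 23:23 − 530 min = 14:33.
The tutorial is bounded by the keynote, so the latest it can start is 14:33.

14:33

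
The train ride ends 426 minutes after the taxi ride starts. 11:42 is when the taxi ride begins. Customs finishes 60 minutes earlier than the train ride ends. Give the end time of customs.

The train ride ends at 11:42 + 426 min = 18:48.
Customs ends at 18:48 − 60 min = 17:48.

17:48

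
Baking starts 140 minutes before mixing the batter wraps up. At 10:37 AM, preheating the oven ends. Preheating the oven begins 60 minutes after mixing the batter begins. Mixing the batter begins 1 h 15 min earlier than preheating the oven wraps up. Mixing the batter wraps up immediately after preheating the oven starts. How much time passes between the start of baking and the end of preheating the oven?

155 minutes

Mixing the batter starts at 10:37 AM − 75 min = 9:22 AM.
Preheating the oven starts at 9:22 AM + 60 min = 10:22 AM.
So mixing the batter ends at 10:22 AM.
Baking starts at 10:22 AM − 140 min = 8:02 AM.
From 8:02 AM to 10:37 AM is 155 minutes.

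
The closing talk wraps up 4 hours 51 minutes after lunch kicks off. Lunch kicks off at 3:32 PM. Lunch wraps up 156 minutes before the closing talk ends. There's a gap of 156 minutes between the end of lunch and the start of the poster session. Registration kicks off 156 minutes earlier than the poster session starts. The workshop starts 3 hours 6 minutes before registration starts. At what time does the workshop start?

2:41 PM

The closing talk ends at 3:32 PM + 291 min = 8:23 PM.
Lunch ends at 8:23 PM − 156 min = 5:47 PM.
The poster session starts at 5:47 PM + 156 min = 8:23 PM.
Registration starts at 8:23 PM − 156 min = 5:47 PM.
The workshop starts at 5:47 PM − 186 min = 2:41 PM.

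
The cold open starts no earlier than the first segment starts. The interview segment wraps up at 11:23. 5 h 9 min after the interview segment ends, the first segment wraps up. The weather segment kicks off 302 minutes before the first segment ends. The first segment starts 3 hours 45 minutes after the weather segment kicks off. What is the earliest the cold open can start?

15:15

The first segment ends at 11:23 + 309 min = 16:32.
The weather segment starts at 16:32 − 302 min = 11:30.
The first segment starts at 11:30 + 225 min = 15:15.
The cold open is bounded by the first segment, so the earliest it can start is 15:15.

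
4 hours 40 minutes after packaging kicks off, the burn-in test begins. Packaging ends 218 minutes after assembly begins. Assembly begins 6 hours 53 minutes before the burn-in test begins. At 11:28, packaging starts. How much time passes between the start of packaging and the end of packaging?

The burn-in test starts at 11:28 + 280 min = 16:08.
Assembly starts at 16:08 − 413 min = 09:15.
Packaging ends at 09:15 + 218 min = 12:53.
From 11:28 to 12:53 is 85 minutes.

85 minutes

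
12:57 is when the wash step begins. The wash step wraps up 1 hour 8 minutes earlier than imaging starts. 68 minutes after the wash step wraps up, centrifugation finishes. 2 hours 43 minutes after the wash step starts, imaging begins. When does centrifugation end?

15:40

Imaging starts at 12:57 + 163 min = 15:40.
The wash step ends at 15:40 − 68 min = 14:32.
Centrifugation ends at 14:32 + 68 min = 15:40.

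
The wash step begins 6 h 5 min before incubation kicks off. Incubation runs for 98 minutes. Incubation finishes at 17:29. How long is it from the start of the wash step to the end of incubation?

Incubation starts at 17:29 − 98 min = 15:51.
The wash step starts at 15:51 − 365 min = 09:46.
From 09:46 to 17:29 is 7 h 43 min.

7 h 43 min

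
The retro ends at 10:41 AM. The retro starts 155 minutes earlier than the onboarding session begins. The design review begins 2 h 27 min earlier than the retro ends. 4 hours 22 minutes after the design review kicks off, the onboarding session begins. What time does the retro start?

The design review starts at 10:41 AM − 147 min = 8:14 AM.
The onboarding session starts at 8:14 AM + 262 min = 12:36 PM.
The retro starts at 12:36 PM − 155 min = 10:01 AM.

10:01 AM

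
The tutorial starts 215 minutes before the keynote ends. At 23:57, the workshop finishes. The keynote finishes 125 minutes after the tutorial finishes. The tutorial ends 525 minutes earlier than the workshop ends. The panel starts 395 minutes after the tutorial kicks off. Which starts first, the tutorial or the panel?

The tutorial ends at 23:57 − 525 min = 15:12.
The keynote ends at 15:12 + 125 min = 17:17.
The tutorial starts at 17:17 − 215 min = 13:42.
The panel starts at 13:42 + 395 min = 20:17.
The tutorial starts at 13:42 and the panel starts at 20:17, so the tutorial is first.

the tutorial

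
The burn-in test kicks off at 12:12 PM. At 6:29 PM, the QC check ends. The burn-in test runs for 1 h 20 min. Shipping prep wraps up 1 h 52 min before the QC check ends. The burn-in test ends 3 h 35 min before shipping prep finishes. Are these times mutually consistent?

No

Shipping prep ends at 6:29 PM − 112 min = 4:37 PM.
The burn-in test ends at 4:37 PM − 215 min = 1:02 PM.
The burn-in test starts at 1:02 PM − 80 min = 11:42 AM.
But the burn-in test is also said to start at 12:12 PM — a 30-minute conflict.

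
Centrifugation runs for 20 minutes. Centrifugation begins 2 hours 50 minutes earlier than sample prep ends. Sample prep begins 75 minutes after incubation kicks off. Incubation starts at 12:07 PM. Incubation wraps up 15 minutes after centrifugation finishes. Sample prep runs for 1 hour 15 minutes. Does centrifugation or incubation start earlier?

centrifugation

Sample prep starts at 12:07 PM + 75 min = 1:22 PM.
Sample prep ends at 1:22 PM + 75 min = 2:37 PM.
Centrifugation starts at 2:37 PM − 170 min = 11:47 AM.
Centrifugation starts at 11:47 AM and incubation starts at 12:07 PM, so centrifugation is first.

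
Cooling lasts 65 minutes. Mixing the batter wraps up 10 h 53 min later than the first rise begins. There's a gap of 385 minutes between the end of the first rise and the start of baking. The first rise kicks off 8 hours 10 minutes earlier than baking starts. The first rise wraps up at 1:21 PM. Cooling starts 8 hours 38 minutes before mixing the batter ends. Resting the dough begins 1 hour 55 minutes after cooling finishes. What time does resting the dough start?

Baking starts at 1:21 PM + 385 min = 7:46 PM.
The first rise starts at 7:46 PM − 490 min = 11:36 AM.
Mixing the batter ends at 11:36 AM + 653 min = 10:29 PM.
Cooling starts at 10:29 PM − 518 min = 1:51 PM.
Cooling ends at 1:51 PM + 65 min = 2:56 PM.
Resting the dough starts at 2:56 PM + 115 min = 4:51 PM.

4:51 PM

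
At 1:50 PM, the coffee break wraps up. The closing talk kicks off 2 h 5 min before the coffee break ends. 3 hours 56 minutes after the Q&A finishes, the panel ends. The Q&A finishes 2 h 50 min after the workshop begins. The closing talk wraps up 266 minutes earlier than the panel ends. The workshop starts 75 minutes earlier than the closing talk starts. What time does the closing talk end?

The closing talk starts at 1:50 PM − 125 min = 11:45 AM.
The workshop starts at 11:45 AM − 75 min = 10:30 AM.
The Q&A ends at 10:30 AM + 170 min = 1:20 PM.
The panel ends at 1:20 PM + 236 min = 5:16 PM.
The closing talk ends at 5:16 PM − 266 min = 12:50 PM.

12:50 PM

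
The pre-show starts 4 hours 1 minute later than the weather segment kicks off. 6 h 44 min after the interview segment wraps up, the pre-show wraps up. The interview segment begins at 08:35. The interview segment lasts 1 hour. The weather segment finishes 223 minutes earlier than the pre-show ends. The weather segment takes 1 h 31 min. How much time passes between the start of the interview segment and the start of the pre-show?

6 hours 31 minutes

The interview segment ends at 08:35 + 60 min = 09:35.
The pre-show ends at 09:35 + 404 min = 16:19.
The weather segment ends at 16:19 − 223 min = 12:36.
The weather segment starts at 12:36 − 91 min = 11:05.
The pre-show starts at 11:05 + 241 min = 15:06.
From 08:35 to 15:06 is 6 hours 31 minutes.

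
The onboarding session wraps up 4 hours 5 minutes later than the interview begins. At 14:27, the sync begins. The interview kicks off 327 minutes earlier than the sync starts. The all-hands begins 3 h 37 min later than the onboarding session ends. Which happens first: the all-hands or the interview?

the interview

The interview starts at 14:27 − 327 min = 09:00.
The onboarding session ends at 09:00 + 245 min = 13:05.
The all-hands starts at 13:05 + 217 min = 16:42.
The all-hands starts at 16:42 and the interview starts at 09:00, so the interview is first.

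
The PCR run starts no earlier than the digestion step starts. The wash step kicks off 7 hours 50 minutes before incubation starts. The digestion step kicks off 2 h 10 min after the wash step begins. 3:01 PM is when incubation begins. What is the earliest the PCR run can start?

9:21 AM

The wash step starts at 3:01 PM − 470 min = 7:11 AM.
The digestion step starts at 7:11 AM + 130 min = 9:21 AM.
The PCR run is bounded by the digestion step, so the earliest it can start is 9:21 AM.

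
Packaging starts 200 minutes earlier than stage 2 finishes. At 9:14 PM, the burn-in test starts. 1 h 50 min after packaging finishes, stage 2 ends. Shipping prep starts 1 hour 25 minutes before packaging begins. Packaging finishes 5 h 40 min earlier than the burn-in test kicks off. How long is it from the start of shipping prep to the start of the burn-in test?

8 hours 35 minutes

Packaging ends at 9:14 PM − 340 min = 3:34 PM.
Stage 2 ends at 3:34 PM + 110 min = 5:24 PM.
Packaging starts at 5:24 PM − 200 min = 2:04 PM.
Shipping prep starts at 2:04 PM − 85 min = 12:39 PM.
From 12:39 PM to 9:14 PM is 8 hours 35 minutes.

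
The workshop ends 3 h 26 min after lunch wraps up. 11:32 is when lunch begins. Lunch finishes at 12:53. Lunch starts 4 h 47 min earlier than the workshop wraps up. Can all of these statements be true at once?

Yes

The workshop ends at 12:53 + 206 min = 16:19.
Lunch starts at 16:19 − 287 min = 11:32.
That matches the stated 11:32, so the schedule is consistent.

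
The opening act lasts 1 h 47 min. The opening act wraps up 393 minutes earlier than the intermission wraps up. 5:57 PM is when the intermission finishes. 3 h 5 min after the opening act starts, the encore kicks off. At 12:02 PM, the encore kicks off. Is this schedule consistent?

No

The opening act ends at 5:57 PM − 393 min = 11:24 AM.
The opening act starts at 11:24 AM − 107 min = 9:37 AM.
The encore starts at 9:37 AM + 185 min = 12:42 PM.
But the encore is also said to start at 12:02 PM — a 40-minute conflict.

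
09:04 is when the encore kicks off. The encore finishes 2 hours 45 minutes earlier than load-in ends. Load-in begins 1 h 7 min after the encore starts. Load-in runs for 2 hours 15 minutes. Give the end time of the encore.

09:41

Load-in starts at 09:04 + 67 min = 10:11.
Load-in ends at 10:11 + 135 min = 12:26.
The encore ends at 12:26 − 165 min = 09:41.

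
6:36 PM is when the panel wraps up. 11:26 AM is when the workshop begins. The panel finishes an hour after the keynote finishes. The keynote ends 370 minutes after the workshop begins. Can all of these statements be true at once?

The keynote ends at 11:26 AM + 370 min = 5:36 PM.
The panel ends at 5:36 PM + 60 min = 6:36 PM.
That matches the stated 6:36 PM, so the schedule is consistent.

Yes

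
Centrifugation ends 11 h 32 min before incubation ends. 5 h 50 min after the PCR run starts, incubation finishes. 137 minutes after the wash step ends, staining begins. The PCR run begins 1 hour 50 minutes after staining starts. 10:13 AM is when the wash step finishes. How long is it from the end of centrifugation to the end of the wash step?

95 minutes

Staining starts at 10:13 AM + 137 min = 12:30 PM.
The PCR run starts at 12:30 PM + 110 min = 2:20 PM.
Incubation ends at 2:20 PM + 350 min = 8:10 PM.
Centrifugation ends at 8:10 PM − 692 min = 8:38 AM.
From 8:38 AM to 10:13 AM is 95 minutes.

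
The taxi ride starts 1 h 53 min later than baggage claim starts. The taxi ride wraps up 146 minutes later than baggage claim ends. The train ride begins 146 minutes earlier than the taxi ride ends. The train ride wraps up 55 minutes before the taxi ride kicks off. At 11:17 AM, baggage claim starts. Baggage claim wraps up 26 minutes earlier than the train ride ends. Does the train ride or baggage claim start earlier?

baggage claim

The taxi ride starts at 11:17 AM + 113 min = 1:10 PM.
The train ride ends at 1:10 PM − 55 min = 12:15 PM.
Baggage claim ends at 12:15 PM − 26 min = 11:49 AM.
The taxi ride ends at 11:49 AM + 146 min = 2:15 PM.
The train ride starts at 2:15 PM − 146 min = 11:49 AM.
The train ride starts at 11:49 AM and baggage claim starts at 11:17 AM, so baggage claim is first.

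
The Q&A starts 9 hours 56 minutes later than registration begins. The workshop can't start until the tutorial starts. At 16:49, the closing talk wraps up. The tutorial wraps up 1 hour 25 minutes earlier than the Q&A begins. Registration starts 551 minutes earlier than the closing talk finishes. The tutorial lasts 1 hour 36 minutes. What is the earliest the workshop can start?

14:33

Registration starts at 16:49 − 551 min = 07:38.
The Q&A starts at 07:38 + 596 min = 17:34.
The tutorial ends at 17:34 − 85 min = 16:09.
The tutorial starts at 16:09 − 96 min = 14:33.
The workshop is bounded by the tutorial, so the earliest it can start is 14:33.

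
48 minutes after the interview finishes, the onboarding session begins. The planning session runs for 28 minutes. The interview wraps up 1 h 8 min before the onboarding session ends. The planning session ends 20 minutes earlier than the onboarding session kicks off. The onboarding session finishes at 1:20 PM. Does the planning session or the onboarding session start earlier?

The interview ends at 1:20 PM − 68 min = 12:12 PM.
The onboarding session starts at 12:12 PM + 48 min = 1:00 PM.
The planning session ends at 1:00 PM − 20 min = 12:40 PM.
The planning session starts at 12:40 PM − 28 min = 12:12 PM.
The planning session starts at 12:12 PM and the onboarding session starts at 1:00 PM, so the planning session is first.

the planning session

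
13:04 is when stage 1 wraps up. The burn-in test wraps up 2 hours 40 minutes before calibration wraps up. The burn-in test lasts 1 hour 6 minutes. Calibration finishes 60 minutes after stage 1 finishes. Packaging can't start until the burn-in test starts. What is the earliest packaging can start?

Calibration ends at 13:04 + 60 min = 14:04.
The burn-in test ends at 14:04 − 160 min = 11:24.
The burn-in test starts at 11:24 − 66 min = 10:18.
Packaging is bounded by the burn-in test, so the earliest it can start is 10:18.

10:18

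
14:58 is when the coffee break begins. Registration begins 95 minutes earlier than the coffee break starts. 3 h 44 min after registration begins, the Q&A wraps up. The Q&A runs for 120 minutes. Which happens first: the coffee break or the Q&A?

the coffee break

Registration starts at 14:58 − 95 min = 13:23.
The Q&A ends at 13:23 + 224 min = 17:07.
The Q&A starts at 17:07 − 120 min = 15:07.
The coffee break starts at 14:58 and the Q&A starts at 15:07, so the coffee break is first.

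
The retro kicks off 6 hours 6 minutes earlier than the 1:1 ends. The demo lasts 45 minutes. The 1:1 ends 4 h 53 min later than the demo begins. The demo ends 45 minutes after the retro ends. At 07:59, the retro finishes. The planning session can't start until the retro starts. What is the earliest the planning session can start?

06:46

The demo ends at 07:59 + 45 min = 08:44.
The demo starts at 08:44 − 45 min = 07:59.
The 1:1 ends at 07:59 + 293 min = 12:52.
The retro starts at 12:52 − 366 min = 06:46.
The planning session is bounded by the retro, so the earliest it can start is 06:46.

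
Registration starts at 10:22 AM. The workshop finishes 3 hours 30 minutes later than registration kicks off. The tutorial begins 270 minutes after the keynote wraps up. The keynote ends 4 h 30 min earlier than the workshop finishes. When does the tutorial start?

1:52 PM

The workshop ends at 10:22 AM + 210 min = 1:52 PM.
The keynote ends at 1:52 PM − 270 min = 9:22 AM.
The tutorial starts at 9:22 AM + 270 min = 1:52 PM.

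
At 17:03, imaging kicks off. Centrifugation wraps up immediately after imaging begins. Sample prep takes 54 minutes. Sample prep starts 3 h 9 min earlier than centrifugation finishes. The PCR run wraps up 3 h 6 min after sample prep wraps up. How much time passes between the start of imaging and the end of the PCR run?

51 minutes

Centrifugation ends at 17:03.
Sample prep starts at 17:03 − 189 min = 13:54.
Sample prep ends at 13:54 + 54 min = 14:48.
The PCR run ends at 14:48 + 186 min = 17:54.
From 17:03 to 17:54 is 51 minutes.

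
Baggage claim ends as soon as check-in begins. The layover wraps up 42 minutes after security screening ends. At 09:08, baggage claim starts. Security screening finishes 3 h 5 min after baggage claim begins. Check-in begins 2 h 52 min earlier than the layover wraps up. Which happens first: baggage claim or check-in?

Security screening ends at 09:08 + 185 min = 12:13.
The layover ends at 12:13 + 42 min = 12:55.
Check-in starts at 12:55 − 172 min = 10:03.
Baggage claim starts at 09:08 and check-in starts at 10:03, so baggage claim is first.

baggage claim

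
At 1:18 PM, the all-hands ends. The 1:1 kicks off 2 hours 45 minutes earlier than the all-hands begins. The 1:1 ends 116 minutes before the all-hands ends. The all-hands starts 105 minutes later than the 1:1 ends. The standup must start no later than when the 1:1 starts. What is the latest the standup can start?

The 1:1 ends at 1:18 PM − 116 min = 11:22 AM.
The all-hands starts at 11:22 AM + 105 min = 1:07 PM.
The 1:1 starts at 1:07 PM − 165 min = 10:22 AM.
The standup is bounded by the 1:1, so the latest it can start is 10:22 AM.

10:22 AM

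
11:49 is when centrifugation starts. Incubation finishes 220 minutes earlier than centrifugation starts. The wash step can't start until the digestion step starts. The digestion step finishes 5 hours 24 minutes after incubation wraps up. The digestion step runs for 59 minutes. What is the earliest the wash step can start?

12:34

Incubation ends at 11:49 − 220 min = 08:09.
The digestion step ends at 08:09 + 324 min = 13:33.
The digestion step starts at 13:33 − 59 min = 12:34.
The wash step is bounded by the digestion step, so the earliest it can start is 12:34.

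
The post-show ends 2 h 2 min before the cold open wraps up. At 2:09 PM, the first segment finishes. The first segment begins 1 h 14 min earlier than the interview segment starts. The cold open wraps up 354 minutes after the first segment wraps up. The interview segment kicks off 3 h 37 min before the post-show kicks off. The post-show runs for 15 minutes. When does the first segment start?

The cold open ends at 2:09 PM + 354 min = 8:03 PM.
The post-show ends at 8:03 PM − 122 min = 6:01 PM.
The post-show starts at 6:01 PM − 15 min = 5:46 PM.
The interview segment starts at 5:46 PM − 217 min = 2:09 PM.
The first segment starts at 2:09 PM − 74 min = 12:55 PM.

12:55 PM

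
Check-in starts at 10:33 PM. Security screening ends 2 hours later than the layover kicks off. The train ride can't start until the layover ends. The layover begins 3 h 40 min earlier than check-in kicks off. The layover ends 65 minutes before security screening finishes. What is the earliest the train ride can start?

The layover starts at 10:33 PM − 220 min = 6:53 PM.
Security screening ends at 6:53 PM + 120 min = 8:53 PM.
The layover ends at 8:53 PM − 65 min = 7:48 PM.
The train ride is bounded by the layover, so the earliest it can start is 7:48 PM.

7:48 PM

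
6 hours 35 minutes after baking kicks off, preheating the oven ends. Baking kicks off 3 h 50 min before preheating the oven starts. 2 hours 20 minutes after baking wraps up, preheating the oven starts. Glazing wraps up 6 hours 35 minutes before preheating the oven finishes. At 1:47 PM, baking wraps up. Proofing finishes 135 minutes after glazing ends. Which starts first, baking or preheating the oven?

baking

Preheating the oven starts at 1:47 PM + 140 min = 4:07 PM.
Baking starts at 4:07 PM − 230 min = 12:17 PM.
Baking starts at 12:17 PM and preheating the oven starts at 4:07 PM, so baking is first.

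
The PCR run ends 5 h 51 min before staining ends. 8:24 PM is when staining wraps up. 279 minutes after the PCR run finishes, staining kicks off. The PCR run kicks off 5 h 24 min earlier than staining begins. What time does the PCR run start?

The PCR run ends at 8:24 PM − 351 min = 2:33 PM.
Staining starts at 2:33 PM + 279 min = 7:12 PM.
The PCR run starts at 7:12 PM − 324 min = 1:48 PM.

1:48 PM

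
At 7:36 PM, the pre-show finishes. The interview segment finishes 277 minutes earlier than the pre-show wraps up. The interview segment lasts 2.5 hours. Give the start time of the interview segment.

The interview segment ends at 7:36 PM − 277 min = 2:59 PM.
The interview segment starts at 2:59 PM − 150 min = 12:29 PM.

12:29 PM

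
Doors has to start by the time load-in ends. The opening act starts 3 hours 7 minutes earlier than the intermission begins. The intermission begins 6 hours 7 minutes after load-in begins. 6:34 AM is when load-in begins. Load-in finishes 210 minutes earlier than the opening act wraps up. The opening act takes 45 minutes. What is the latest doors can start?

The intermission starts at 6:34 AM + 367 min = 12:41 PM.
The opening act starts at 12:41 PM − 187 min = 9:34 AM.
The opening act ends at 9:34 AM + 45 min = 10:19 AM.
Load-in ends at 10:19 AM − 210 min = 6:49 AM.
Doors is bounded by load-in, so the latest it can start is 6:49 AM.

6:49 AM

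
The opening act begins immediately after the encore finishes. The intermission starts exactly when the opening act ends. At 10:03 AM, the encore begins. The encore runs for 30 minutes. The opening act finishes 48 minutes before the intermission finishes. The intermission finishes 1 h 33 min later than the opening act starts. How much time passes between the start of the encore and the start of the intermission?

The encore ends at 10:03 AM + 30 min = 10:33 AM.
So the opening act starts at 10:33 AM.
The intermission ends at 10:33 AM + 93 min = 12:06 PM.
The opening act ends at 12:06 PM − 48 min = 11:18 AM.
So the intermission starts at 11:18 AM.
From 10:03 AM to 11:18 AM is 1 hour 15 minutes.

1 hour 15 minutes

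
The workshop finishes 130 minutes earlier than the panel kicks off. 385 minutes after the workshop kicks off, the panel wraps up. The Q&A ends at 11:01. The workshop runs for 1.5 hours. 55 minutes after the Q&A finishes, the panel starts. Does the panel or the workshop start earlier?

the workshop

The panel starts at 11:01 + 55 min = 11:56.
The workshop ends at 11:56 − 130 min = 09:46.
The workshop starts at 09:46 − 90 min = 08:16.
The panel starts at 11:56 and the workshop starts at 08:16, so the workshop is first.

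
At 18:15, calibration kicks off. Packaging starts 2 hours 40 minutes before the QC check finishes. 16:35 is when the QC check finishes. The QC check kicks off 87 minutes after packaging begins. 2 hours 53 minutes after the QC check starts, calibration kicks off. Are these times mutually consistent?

Packaging starts at 16:35 − 160 min = 13:55.
The QC check starts at 13:55 + 87 min = 15:22.
Calibration starts at 15:22 + 173 min = 18:15.
That matches the stated 18:15, so the schedule is consistent.

Yes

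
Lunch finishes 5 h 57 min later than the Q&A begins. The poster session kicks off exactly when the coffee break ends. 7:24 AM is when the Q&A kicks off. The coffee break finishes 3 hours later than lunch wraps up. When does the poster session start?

Lunch ends at 7:24 AM + 357 min = 1:21 PM.
The coffee break ends at 1:21 PM + 180 min = 4:21 PM.
So the poster session starts at 4:21 PM.

4:21 PM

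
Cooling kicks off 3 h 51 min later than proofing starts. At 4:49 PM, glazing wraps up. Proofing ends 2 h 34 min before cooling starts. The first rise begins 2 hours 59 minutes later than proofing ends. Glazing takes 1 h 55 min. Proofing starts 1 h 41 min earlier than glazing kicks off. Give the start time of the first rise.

5:29 PM

Glazing starts at 4:49 PM − 115 min = 2:54 PM.
Proofing starts at 2:54 PM − 101 min = 1:13 PM.
Cooling starts at 1:13 PM + 231 min = 5:04 PM.
Proofing ends at 5:04 PM − 154 min = 2:30 PM.
The first rise starts at 2:30 PM + 179 min = 5:29 PM.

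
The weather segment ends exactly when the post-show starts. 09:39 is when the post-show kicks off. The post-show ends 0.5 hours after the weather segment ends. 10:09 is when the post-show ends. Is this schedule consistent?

The weather segment ends at 09:39.
The post-show ends at 09:39 + 30 min = 10:09.
That matches the stated 10:09, so the schedule is consistent.

Yes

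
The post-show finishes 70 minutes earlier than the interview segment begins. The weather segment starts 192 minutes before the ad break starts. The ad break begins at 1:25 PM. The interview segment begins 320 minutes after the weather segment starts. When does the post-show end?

2:23 PM

The weather segment starts at 1:25 PM − 192 min = 10:13 AM.
The interview segment starts at 10:13 AM + 320 min = 3:33 PM.
The post-show ends at 3:33 PM − 70 min = 2:23 PM.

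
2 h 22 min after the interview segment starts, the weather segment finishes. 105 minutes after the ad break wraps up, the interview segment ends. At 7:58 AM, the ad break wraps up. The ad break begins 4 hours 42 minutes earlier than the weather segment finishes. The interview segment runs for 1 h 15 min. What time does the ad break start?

6:08 AM

The interview segment ends at 7:58 AM + 105 min = 9:43 AM.
The interview segment starts at 9:43 AM − 75 min = 8:28 AM.
The weather segment ends at 8:28 AM + 142 min = 10:50 AM.
The ad break starts at 10:50 AM − 282 min = 6:08 AM.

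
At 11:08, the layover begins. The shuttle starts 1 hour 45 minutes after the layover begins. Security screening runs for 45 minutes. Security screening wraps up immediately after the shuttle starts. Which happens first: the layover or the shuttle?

The shuttle starts at 11:08 + 105 min = 12:53.
The layover starts at 11:08 and the shuttle starts at 12:53, so the layover is first.

the layover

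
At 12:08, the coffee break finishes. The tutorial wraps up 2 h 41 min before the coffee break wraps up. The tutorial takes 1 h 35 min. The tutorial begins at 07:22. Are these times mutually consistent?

The tutorial ends at 12:08 − 161 min = 09:27.
The tutorial starts at 09:27 − 95 min = 07:52.
But the tutorial is also said to start at 07:22 — a 30-minute conflict.

No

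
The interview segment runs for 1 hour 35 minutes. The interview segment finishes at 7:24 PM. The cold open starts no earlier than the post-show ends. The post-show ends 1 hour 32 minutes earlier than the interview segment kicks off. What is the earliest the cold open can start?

The interview segment starts at 7:24 PM − 95 min = 5:49 PM.
The post-show ends at 5:49 PM − 92 min = 4:17 PM.
The cold open is bounded by the post-show, so the earliest it can start is 4:17 PM.

4:17 PM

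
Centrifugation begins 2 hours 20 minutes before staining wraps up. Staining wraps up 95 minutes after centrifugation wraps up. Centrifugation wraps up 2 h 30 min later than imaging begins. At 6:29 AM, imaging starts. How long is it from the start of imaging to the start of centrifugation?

1 h 45 min

Centrifugation ends at 6:29 AM + 150 min = 8:59 AM.
Staining ends at 8:59 AM + 95 min = 10:34 AM.
Centrifugation starts at 10:34 AM − 140 min = 8:14 AM.
From 6:29 AM to 8:14 AM is 1 h 45 min.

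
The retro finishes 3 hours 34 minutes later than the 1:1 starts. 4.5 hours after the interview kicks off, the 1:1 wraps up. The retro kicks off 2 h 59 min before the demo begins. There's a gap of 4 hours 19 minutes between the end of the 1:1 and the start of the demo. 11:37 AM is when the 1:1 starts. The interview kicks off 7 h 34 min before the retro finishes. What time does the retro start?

The retro ends at 11:37 AM + 214 min = 3:11 PM.
The interview starts at 3:11 PM − 454 min = 7:37 AM.
The 1:1 ends at 7:37 AM + 270 min = 12:07 PM.
The demo starts at 12:07 PM + 259 min = 4:26 PM.
The retro starts at 4:26 PM − 179 min = 1:27 PM.

1:27 PM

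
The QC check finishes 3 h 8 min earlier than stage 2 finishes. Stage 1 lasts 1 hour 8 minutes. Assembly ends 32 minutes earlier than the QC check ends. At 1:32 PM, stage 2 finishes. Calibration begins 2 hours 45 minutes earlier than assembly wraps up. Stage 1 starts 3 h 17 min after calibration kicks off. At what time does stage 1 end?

The QC check ends at 1:32 PM − 188 min = 10:24 AM.
Assembly ends at 10:24 AM − 32 min = 9:52 AM.
Calibration starts at 9:52 AM − 165 min = 7:07 AM.
Stage 1 starts at 7:07 AM + 197 min = 10:24 AM.
Stage 1 ends at 10:24 AM + 68 min = 11:32 AM.

11:32 AM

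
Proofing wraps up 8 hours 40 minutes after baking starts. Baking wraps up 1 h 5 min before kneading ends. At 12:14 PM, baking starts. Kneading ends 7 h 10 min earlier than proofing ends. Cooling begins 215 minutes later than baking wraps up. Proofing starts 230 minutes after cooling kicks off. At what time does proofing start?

8:04 PM

Proofing ends at 12:14 PM + 520 min = 8:54 PM.
Kneading ends at 8:54 PM − 430 min = 1:44 PM.
Baking ends at 1:44 PM − 65 min = 12:39 PM.
Cooling starts at 12:39 PM + 215 min = 4:14 PM.
Proofing starts at 4:14 PM + 230 min = 8:04 PM.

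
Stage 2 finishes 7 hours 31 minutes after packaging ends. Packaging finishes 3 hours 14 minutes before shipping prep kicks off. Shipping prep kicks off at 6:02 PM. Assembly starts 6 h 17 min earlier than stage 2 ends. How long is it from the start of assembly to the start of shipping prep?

120 minutes

Packaging ends at 6:02 PM − 194 min = 2:48 PM.
Stage 2 ends at 2:48 PM + 451 min = 10:19 PM.
Assembly starts at 10:19 PM − 377 min = 4:02 PM.
From 4:02 PM to 6:02 PM is 120 minutes.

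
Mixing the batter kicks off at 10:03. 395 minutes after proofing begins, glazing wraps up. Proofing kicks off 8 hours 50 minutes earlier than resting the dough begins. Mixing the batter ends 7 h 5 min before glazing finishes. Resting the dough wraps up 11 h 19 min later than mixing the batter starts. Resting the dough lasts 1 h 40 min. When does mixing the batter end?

Resting the dough ends at 10:03 + 679 min = 21:22.
Resting the dough starts at 21:22 − 100 min = 19:42.
Proofing starts at 19:42 − 530 min = 10:52.
Glazing ends at 10:52 + 395 min = 17:27.
Mixing the batter ends at 17:27 − 425 min = 10:22.

10:22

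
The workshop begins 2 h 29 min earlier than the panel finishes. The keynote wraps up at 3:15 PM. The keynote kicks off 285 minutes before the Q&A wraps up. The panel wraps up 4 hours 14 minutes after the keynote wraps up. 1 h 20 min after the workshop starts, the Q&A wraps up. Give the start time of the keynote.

The panel ends at 3:15 PM + 254 min = 7:29 PM.
The workshop starts at 7:29 PM − 149 min = 5:00 PM.
The Q&A ends at 5:00 PM + 80 min = 6:20 PM.
The keynote starts at 6:20 PM − 285 min = 1:35 PM.

1:35 PM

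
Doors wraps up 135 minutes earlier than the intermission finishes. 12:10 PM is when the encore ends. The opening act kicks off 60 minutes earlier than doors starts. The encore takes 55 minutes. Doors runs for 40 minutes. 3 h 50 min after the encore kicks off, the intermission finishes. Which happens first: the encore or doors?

The encore starts at 12:10 PM − 55 min = 11:15 AM.
The intermission ends at 11:15 AM + 230 min = 3:05 PM.
Doors ends at 3:05 PM − 135 min = 12:50 PM.
Doors starts at 12:50 PM − 40 min = 12:10 PM.
The encore starts at 11:15 AM and doors starts at 12:10 PM, so the encore is first.

the encore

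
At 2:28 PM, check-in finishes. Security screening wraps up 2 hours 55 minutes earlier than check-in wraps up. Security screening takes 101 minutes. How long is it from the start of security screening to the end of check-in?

Security screening ends at 2:28 PM − 175 min = 11:33 AM.
Security screening starts at 11:33 AM − 101 min = 9:52 AM.
From 9:52 AM to 2:28 PM is 276 minutes.

276 minutes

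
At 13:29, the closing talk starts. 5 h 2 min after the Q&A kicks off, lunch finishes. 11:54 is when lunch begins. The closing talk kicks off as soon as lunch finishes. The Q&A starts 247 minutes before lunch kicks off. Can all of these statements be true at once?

No

The Q&A starts at 11:54 − 247 min = 07:47.
Lunch ends at 07:47 + 302 min = 12:49.
So the closing talk starts at 12:49.
But the closing talk is also said to start at 13:29 — a 40-minute conflict.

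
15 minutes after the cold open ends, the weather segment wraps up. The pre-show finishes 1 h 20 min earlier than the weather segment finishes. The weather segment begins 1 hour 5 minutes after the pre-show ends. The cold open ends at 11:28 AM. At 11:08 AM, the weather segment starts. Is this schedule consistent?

The weather segment ends at 11:28 AM + 15 min = 11:43 AM.
The pre-show ends at 11:43 AM − 80 min = 10:23 AM.
The weather segment starts at 10:23 AM + 65 min = 11:28 AM.
But the weather segment is also said to start at 11:08 AM — a 20-minute conflict.

No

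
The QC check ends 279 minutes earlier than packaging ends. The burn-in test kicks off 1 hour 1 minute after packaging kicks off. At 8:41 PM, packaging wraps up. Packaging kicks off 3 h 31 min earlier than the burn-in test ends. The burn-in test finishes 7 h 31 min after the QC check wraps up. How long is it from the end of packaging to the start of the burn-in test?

The QC check ends at 8:41 PM − 279 min = 4:02 PM.
The burn-in test ends at 4:02 PM + 451 min = 11:33 PM.
Packaging starts at 11:33 PM − 211 min = 8:02 PM.
The burn-in test starts at 8:02 PM + 61 min = 9:03 PM.
From 8:41 PM to 9:03 PM is 22 minutes.

22 minutes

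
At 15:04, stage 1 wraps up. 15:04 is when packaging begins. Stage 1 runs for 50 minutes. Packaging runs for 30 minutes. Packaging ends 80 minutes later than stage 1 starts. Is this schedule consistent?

Yes

Stage 1 starts at 15:04 − 50 min = 14:14.
Packaging ends at 14:14 + 80 min = 15:34.
Packaging starts at 15:34 − 30 min = 15:04.
That matches the stated 15:04, so the schedule is consistent.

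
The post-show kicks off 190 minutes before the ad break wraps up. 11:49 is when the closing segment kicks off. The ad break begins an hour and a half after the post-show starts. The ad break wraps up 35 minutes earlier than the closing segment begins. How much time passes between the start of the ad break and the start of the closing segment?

The ad break ends at 11:49 − 35 min = 11:14.
The post-show starts at 11:14 − 190 min = 08:04.
The ad break starts at 08:04 + 90 min = 09:34.
From 09:34 to 11:49 is 135 minutes.

135 minutes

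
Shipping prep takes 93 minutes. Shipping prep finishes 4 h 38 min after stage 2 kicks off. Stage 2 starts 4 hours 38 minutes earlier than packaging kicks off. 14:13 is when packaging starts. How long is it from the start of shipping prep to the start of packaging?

1 hour 33 minutes

Stage 2 starts at 14:13 − 278 min = 09:35.
Shipping prep ends at 09:35 + 278 min = 14:13.
Shipping prep starts at 14:13 − 93 min = 12:40.
From 12:40 to 14:13 is 1 hour 33 minutes.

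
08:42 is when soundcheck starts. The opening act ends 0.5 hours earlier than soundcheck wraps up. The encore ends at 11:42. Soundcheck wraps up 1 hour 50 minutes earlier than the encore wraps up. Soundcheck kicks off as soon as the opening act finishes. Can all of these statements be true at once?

No

Soundcheck ends at 11:42 − 110 min = 09:52.
The opening act ends at 09:52 − 30 min = 09:22.
So soundcheck starts at 09:22.
But soundcheck is also said to start at 08:42 — a 40-minute conflict.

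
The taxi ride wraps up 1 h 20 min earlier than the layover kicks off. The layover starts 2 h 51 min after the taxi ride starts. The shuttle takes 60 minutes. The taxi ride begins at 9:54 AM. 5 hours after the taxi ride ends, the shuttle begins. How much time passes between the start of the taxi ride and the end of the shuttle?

The layover starts at 9:54 AM + 171 min = 12:45 PM.
The taxi ride ends at 12:45 PM − 80 min = 11:25 AM.
The shuttle starts at 11:25 AM + 300 min = 4:25 PM.
The shuttle ends at 4:25 PM + 60 min = 5:25 PM.
From 9:54 AM to 5:25 PM is 451 minutes.

451 minutes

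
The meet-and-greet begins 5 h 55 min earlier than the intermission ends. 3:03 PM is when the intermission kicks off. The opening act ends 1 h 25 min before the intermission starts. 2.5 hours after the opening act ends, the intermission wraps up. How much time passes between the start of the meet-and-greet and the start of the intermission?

The opening act ends at 3:03 PM − 85 min = 1:38 PM.
The intermission ends at 1:38 PM + 150 min = 4:08 PM.
The meet-and-greet starts at 4:08 PM − 355 min = 10:13 AM.
From 10:13 AM to 3:03 PM is 4 h 50 min.

4 h 50 min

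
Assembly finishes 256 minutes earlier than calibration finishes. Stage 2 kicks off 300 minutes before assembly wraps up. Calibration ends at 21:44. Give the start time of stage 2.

Assembly ends at 21:44 − 256 min = 17:28.
Stage 2 starts at 17:28 − 300 min = 12:28.

12:28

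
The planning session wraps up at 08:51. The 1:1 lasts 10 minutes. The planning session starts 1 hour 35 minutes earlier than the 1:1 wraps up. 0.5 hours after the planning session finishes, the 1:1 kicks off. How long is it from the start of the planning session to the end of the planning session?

The 1:1 starts at 08:51 + 30 min = 09:21.
The 1:1 ends at 09:21 + 10 min = 09:31.
The planning session starts at 09:31 − 95 min = 07:56.
From 07:56 to 08:51 is 55 minutes.

55 minutes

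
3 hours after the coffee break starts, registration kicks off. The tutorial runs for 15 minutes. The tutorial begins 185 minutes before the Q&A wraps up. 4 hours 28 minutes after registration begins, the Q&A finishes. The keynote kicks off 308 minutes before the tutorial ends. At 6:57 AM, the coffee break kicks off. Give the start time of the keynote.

6:27 AM

Registration starts at 6:57 AM + 180 min = 9:57 AM.
The Q&A ends at 9:57 AM + 268 min = 2:25 PM.
The tutorial starts at 2:25 PM − 185 min = 11:20 AM.
The tutorial ends at 11:20 AM + 15 min = 11:35 AM.
The keynote starts at 11:35 AM − 308 min = 6:27 AM.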